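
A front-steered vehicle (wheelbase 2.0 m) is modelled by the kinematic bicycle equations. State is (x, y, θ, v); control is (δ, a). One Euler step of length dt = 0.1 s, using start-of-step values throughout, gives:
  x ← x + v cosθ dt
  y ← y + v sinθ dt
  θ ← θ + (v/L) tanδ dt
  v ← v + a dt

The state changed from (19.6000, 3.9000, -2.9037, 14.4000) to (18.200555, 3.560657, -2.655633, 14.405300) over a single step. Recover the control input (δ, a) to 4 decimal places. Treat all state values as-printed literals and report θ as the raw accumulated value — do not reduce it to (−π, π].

a = (v'−v)/dt = (0.005300)/0.1 = 0.0530
Δθ = θ'−θ = 0.248067;  (v·dt/L) = 14.4000·0.1/2.0 = 0.720000
tan δ = Δθ·L/(v·dt) = 0.344538  →  δ = 0.3318

δ = 0.3318, a = 0.0530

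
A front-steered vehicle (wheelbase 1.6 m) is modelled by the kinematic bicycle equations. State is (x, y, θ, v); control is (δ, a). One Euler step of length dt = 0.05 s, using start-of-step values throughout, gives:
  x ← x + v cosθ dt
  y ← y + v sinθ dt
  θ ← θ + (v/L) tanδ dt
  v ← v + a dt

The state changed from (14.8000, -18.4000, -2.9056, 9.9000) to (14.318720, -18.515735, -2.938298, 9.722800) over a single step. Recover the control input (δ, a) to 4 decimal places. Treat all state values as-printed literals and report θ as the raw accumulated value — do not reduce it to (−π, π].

δ = -0.1053, a = -3.5440

a = (v'−v)/dt = (-0.177200)/0.05 = -3.5440
Δθ = θ'−θ = -0.032698;  (v·dt/L) = 9.9000·0.05/1.6 = 0.309375
tan δ = Δθ·L/(v·dt) = -0.105691  →  δ = -0.1053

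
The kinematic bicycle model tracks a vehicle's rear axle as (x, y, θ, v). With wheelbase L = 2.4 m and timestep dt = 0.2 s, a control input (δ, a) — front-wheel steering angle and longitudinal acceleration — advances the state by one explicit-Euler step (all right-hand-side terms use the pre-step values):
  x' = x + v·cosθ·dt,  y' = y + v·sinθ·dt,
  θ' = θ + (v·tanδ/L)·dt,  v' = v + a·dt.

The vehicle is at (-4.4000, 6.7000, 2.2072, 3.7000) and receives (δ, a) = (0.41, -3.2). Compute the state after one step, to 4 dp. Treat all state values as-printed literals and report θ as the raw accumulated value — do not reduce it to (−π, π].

(-4.8398, 7.2951, 2.3412, 3.0600)

x' = -4.4000 + 3.7000·cos(2.2072)·0.2 = -4.8398
y' = 6.7000 + 3.7000·sin(2.2072)·0.2 = 7.2951
θ' = 2.2072 + (3.7000/2.4)·tan(0.41)·0.2 = 2.3412
v' = 3.7000 − 3.2000·0.2 = 3.0600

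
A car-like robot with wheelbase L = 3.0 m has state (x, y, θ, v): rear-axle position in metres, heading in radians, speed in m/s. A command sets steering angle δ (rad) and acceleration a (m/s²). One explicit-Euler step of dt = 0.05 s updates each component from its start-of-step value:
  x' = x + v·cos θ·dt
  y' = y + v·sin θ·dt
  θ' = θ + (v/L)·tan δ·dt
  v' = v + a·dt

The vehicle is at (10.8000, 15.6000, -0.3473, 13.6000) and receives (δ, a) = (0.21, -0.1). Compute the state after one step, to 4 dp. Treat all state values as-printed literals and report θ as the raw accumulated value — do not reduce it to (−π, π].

(11.4394, 15.3686, -0.2990, 13.5950)

x' = 10.8000 + 13.6000·cos(-0.3473)·0.05 = 11.4394
y' = 15.6000 + 13.6000·sin(-0.3473)·0.05 = 15.3686
θ' = -0.3473 + (13.6000/3.0)·tan(0.21)·0.05 = -0.2990
v' = 13.6000 − 0.1000·0.05 = 13.5950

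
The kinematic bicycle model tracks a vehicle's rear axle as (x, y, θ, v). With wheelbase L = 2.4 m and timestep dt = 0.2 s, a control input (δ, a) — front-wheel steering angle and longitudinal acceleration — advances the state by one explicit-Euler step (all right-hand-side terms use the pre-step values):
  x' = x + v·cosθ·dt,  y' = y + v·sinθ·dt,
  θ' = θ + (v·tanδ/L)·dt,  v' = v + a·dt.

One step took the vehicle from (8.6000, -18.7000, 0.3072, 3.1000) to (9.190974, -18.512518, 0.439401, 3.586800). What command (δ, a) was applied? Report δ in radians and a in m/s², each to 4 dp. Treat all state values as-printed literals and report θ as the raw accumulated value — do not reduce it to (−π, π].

a = (v'−v)/dt = (0.486800)/0.2 = 2.4340
Δθ = θ'−θ = 0.132201;  (v·dt/L) = 3.1000·0.2/2.4 = 0.258333
tan δ = Δθ·L/(v·dt) = 0.511746  →  δ = 0.4730

δ = 0.4730, a = 2.4340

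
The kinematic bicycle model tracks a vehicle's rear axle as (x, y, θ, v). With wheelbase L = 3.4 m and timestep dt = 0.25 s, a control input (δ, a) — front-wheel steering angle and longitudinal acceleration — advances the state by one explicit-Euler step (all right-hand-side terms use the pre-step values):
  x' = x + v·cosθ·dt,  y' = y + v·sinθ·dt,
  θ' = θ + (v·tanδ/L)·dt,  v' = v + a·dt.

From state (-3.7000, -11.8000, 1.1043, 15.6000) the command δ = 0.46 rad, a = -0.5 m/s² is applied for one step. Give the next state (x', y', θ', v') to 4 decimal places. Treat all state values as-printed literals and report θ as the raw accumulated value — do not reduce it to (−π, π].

x' = -3.7000 + 15.6000·cos(1.1043)·0.25 = -1.9459
y' = -11.8000 + 15.6000·sin(1.1043)·0.25 = -8.3167
θ' = 1.1043 + (15.6000/3.4)·tan(0.46)·0.25 = 1.6726
v' = 15.6000 − 0.5000·0.25 = 15.4750

(-1.9459, -8.3167, 1.6726, 15.4750)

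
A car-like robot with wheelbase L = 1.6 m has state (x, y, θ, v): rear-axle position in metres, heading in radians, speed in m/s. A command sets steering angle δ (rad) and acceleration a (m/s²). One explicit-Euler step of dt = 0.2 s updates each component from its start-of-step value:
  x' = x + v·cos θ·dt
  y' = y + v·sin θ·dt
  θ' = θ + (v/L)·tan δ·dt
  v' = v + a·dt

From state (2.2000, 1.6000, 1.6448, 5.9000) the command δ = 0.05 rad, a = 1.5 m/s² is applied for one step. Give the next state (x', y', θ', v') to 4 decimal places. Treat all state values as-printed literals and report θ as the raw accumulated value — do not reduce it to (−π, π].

(2.1128, 2.7768, 1.6817, 6.2000)

x' = 2.2000 + 5.9000·cos(1.6448)·0.2 = 2.1128
y' = 1.6000 + 5.9000·sin(1.6448)·0.2 = 2.7768
θ' = 1.6448 + (5.9000/1.6)·tan(0.05)·0.2 = 1.6817
v' = 5.9000 + 1.5000·0.2 = 6.2000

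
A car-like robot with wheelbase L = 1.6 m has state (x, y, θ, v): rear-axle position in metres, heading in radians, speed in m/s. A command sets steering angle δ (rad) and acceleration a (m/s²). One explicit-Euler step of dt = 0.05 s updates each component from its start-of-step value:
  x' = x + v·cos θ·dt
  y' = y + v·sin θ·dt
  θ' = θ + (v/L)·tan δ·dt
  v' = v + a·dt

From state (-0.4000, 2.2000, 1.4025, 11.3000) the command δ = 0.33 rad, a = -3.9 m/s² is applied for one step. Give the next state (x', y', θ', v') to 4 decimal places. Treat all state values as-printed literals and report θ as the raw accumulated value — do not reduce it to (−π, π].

(-0.3054, 2.7570, 1.5235, 11.1050)

x' = -0.4000 + 11.3000·cos(1.4025)·0.05 = -0.3054
y' = 2.2000 + 11.3000·sin(1.4025)·0.05 = 2.7570
θ' = 1.4025 + (11.3000/1.6)·tan(0.33)·0.05 = 1.5235
v' = 11.3000 − 3.9000·0.05 = 11.1050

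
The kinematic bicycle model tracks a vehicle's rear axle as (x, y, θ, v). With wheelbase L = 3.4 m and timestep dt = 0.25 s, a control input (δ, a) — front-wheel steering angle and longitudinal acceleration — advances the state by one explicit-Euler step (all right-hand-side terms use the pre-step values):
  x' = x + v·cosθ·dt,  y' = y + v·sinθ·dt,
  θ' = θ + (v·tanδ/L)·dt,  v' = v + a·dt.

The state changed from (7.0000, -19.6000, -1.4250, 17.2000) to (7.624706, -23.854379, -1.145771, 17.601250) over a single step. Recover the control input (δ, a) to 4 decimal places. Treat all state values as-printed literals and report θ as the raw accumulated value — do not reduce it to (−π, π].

δ = 0.2173, a = 1.6050

a = (v'−v)/dt = (0.401250)/0.25 = 1.6050
Δθ = θ'−θ = 0.279229;  (v·dt/L) = 17.2000·0.25/3.4 = 1.264706
tan δ = Δθ·L/(v·dt) = 0.220786  →  δ = 0.2173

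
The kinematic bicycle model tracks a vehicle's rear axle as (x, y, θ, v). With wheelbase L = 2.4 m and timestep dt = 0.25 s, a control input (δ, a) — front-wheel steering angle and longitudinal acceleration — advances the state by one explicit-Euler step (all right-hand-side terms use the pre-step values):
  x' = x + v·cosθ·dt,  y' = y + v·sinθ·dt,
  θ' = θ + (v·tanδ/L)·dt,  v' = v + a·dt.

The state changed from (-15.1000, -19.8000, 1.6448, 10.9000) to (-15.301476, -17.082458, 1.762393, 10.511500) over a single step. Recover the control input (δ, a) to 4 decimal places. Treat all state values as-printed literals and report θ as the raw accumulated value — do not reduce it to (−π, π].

a = (v'−v)/dt = (-0.388500)/0.25 = -1.5540
Δθ = θ'−θ = 0.117593;  (v·dt/L) = 10.9000·0.25/2.4 = 1.135417
tan δ = Δθ·L/(v·dt) = 0.103568  →  δ = 0.1032

δ = 0.1032, a = -1.5540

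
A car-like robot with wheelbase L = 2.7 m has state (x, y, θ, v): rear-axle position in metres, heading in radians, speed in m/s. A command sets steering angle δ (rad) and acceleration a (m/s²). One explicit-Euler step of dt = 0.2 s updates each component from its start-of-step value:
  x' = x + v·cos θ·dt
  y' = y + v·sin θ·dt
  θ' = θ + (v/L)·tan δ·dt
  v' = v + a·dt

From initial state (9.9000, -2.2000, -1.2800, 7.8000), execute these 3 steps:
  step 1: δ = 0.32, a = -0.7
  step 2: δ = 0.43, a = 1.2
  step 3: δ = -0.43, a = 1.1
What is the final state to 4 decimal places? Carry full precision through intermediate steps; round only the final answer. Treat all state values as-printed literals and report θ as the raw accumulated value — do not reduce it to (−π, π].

after step 1 (δ=0.32, a=-0.7): (10.347276, -3.694505, -1.088531, 7.660000)
after step 2 (δ=0.43, a=1.2): (11.057798, -5.051775, -0.828306, 7.900000)
after step 3 (δ=-0.43, a=1.1): (12.126076, -6.215898, -1.096684, 8.120000)

(12.1261, -6.2159, -1.0967, 8.1200)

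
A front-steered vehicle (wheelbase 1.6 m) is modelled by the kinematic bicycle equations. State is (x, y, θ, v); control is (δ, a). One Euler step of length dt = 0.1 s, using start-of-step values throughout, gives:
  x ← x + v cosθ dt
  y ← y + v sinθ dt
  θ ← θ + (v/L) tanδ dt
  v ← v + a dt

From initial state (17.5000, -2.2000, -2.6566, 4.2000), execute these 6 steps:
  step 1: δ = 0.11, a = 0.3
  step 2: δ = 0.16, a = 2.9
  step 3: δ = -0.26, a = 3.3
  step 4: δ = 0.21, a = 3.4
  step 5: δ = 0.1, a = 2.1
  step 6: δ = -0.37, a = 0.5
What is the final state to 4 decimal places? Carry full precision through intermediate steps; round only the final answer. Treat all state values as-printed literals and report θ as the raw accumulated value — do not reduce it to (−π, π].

(15.0509, -3.6321, -2.6938, 5.4500)

after step 1 (δ=0.11, a=0.3): (17.128435, -2.395805, -2.627608, 4.230000)
after step 2 (δ=0.16, a=2.9): (16.760090, -2.603773, -2.584943, 4.520000)
after step 3 (δ=-0.26, a=3.3): (16.376328, -2.842585, -2.660094, 4.850000)
after step 4 (δ=0.21, a=3.4): (15.946472, -3.067192, -2.595486, 5.190000)
after step 5 (δ=0.1, a=2.1): (15.502959, -3.336742, -2.562939, 5.400000)
after step 6 (δ=-0.37, a=0.5): (15.050871, -3.632066, -2.693843, 5.450000)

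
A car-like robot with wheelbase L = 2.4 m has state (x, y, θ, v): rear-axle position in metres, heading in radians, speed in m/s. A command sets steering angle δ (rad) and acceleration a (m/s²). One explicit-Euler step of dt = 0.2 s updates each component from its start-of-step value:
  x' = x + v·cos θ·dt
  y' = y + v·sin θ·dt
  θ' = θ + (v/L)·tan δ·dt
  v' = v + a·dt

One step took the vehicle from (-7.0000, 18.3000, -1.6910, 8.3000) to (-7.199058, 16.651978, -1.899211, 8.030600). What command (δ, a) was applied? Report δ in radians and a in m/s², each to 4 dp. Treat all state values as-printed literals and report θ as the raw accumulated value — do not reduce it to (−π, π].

δ = -0.2924, a = -1.3470

a = (v'−v)/dt = (-0.269400)/0.2 = -1.3470
Δθ = θ'−θ = -0.208211;  (v·dt/L) = 8.3000·0.2/2.4 = 0.691667
tan δ = Δθ·L/(v·dt) = -0.301028  →  δ = -0.2924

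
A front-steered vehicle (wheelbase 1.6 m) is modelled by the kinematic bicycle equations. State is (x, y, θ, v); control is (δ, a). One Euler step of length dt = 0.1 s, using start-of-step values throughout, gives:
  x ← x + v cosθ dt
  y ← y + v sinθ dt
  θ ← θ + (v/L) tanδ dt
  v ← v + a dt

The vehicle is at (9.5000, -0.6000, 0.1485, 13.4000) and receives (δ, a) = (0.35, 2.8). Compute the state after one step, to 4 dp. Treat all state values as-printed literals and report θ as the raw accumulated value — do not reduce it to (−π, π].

(10.8253, -0.4017, 0.4542, 13.6800)

x' = 9.5000 + 13.4000·cos(0.1485)·0.1 = 10.8253
y' = -0.6000 + 13.4000·sin(0.1485)·0.1 = -0.4017
θ' = 0.1485 + (13.4000/1.6)·tan(0.35)·0.1 = 0.4542
v' = 13.4000 + 2.8000·0.1 = 13.6800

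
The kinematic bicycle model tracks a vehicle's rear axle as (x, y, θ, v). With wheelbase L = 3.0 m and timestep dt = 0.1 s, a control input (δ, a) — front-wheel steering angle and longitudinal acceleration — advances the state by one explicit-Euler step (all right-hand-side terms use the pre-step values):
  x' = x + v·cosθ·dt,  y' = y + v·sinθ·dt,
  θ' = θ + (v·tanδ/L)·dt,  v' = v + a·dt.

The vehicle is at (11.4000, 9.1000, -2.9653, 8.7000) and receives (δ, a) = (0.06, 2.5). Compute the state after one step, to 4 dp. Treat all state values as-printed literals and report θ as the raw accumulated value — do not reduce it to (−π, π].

x' = 11.4000 + 8.7000·cos(-2.9653)·0.1 = 10.5435
y' = 9.1000 + 8.7000·sin(-2.9653)·0.1 = 8.9474
θ' = -2.9653 + (8.7000/3.0)·tan(0.06)·0.1 = -2.9479
v' = 8.7000 + 2.5000·0.1 = 8.9500

(10.5435, 8.9474, -2.9479, 8.9500)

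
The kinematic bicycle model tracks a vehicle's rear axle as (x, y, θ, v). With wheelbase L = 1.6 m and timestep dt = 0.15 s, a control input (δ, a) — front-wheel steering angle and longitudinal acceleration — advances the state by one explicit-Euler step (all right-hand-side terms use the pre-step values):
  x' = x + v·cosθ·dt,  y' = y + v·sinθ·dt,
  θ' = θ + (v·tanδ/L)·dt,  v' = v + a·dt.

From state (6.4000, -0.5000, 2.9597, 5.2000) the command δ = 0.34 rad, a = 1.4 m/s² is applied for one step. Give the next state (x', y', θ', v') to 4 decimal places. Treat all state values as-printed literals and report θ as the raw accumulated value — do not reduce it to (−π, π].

(5.6329, -0.3589, 3.1321, 5.4100)

x' = 6.4000 + 5.2000·cos(2.9597)·0.15 = 5.6329
y' = -0.5000 + 5.2000·sin(2.9597)·0.15 = -0.3589
θ' = 2.9597 + (5.2000/1.6)·tan(0.34)·0.15 = 3.1321
v' = 5.2000 + 1.4000·0.15 = 5.4100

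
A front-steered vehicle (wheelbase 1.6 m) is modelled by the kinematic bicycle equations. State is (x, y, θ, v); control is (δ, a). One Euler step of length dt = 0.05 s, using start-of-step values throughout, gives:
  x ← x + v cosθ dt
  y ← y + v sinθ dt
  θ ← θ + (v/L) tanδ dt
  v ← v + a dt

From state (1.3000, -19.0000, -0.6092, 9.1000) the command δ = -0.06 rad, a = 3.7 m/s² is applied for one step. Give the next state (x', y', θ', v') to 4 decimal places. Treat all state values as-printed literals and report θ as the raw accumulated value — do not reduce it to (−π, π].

x' = 1.3000 + 9.1000·cos(-0.6092)·0.05 = 1.6731
y' = -19.0000 + 9.1000·sin(-0.6092)·0.05 = -19.2604
θ' = -0.6092 + (9.1000/1.6)·tan(-0.06)·0.05 = -0.6263
v' = 9.1000 + 3.7000·0.05 = 9.2850

(1.6731, -19.2604, -0.6263, 9.2850)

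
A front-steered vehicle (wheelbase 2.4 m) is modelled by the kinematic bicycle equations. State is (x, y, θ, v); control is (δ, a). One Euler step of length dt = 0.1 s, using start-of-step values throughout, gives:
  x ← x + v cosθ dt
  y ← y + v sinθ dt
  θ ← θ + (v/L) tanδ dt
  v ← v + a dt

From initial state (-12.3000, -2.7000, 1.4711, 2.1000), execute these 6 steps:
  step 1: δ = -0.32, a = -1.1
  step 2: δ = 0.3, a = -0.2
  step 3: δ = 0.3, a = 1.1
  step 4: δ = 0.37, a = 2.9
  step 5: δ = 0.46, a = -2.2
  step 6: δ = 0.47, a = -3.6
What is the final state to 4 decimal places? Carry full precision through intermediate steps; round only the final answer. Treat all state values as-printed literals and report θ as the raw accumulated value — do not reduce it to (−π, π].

(-12.2078, -1.4386, 1.6212, 1.7900)

after step 1 (δ=-0.32, a=-1.1): (-12.279098, -2.491043, 1.442103, 1.990000)
after step 2 (δ=0.3, a=-0.2): (-12.253559, -2.293688, 1.467753, 1.970000)
after step 3 (δ=0.3, a=1.1): (-12.233295, -2.097733, 1.493144, 2.080000)
after step 4 (δ=0.37, a=2.9): (-12.217160, -1.890360, 1.526759, 2.370000)
after step 5 (δ=0.46, a=-2.2): (-12.206726, -1.653590, 1.575684, 2.150000)
after step 6 (δ=0.47, a=-3.6): (-12.207777, -1.438592, 1.621190, 1.790000)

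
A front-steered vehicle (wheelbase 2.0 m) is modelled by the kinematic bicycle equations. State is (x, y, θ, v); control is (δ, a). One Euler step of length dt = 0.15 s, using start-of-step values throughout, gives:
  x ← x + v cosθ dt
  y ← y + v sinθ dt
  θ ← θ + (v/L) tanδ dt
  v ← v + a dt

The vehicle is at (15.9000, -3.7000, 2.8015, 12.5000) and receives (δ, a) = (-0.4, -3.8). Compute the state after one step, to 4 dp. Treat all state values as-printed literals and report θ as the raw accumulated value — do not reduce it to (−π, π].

x' = 15.9000 + 12.5000·cos(2.8015)·0.15 = 14.1324
y' = -3.7000 + 12.5000·sin(2.8015)·0.15 = -3.0745
θ' = 2.8015 + (12.5000/2.0)·tan(-0.4)·0.15 = 2.4051
v' = 12.5000 − 3.8000·0.15 = 11.9300

(14.1324, -3.0745, 2.4051, 11.9300)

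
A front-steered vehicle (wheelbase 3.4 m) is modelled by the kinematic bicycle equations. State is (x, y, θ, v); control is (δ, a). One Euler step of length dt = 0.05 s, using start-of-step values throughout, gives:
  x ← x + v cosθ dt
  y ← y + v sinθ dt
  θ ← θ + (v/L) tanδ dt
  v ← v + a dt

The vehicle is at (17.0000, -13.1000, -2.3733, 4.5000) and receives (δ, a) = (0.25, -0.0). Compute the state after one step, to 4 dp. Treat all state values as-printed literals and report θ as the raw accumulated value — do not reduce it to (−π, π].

(16.8382, -13.2564, -2.3564, 4.5000)

x' = 17.0000 + 4.5000·cos(-2.3733)·0.05 = 16.8382
y' = -13.1000 + 4.5000·sin(-2.3733)·0.05 = -13.2564
θ' = -2.3733 + (4.5000/3.4)·tan(0.25)·0.05 = -2.3564
v' = 4.5000 + 0.0000·0.05 = 4.5000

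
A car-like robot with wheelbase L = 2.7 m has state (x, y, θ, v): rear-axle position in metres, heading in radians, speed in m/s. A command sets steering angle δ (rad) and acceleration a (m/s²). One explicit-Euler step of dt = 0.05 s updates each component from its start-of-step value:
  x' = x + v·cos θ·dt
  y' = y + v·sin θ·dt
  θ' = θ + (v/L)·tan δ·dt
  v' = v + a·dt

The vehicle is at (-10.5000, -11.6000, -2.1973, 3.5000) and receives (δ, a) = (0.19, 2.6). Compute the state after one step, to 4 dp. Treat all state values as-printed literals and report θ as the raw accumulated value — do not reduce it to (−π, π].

(-10.6026, -11.7418, -2.1848, 3.6300)

x' = -10.5000 + 3.5000·cos(-2.1973)·0.05 = -10.6026
y' = -11.6000 + 3.5000·sin(-2.1973)·0.05 = -11.7418
θ' = -2.1973 + (3.5000/2.7)·tan(0.19)·0.05 = -2.1848
v' = 3.5000 + 2.6000·0.05 = 3.6300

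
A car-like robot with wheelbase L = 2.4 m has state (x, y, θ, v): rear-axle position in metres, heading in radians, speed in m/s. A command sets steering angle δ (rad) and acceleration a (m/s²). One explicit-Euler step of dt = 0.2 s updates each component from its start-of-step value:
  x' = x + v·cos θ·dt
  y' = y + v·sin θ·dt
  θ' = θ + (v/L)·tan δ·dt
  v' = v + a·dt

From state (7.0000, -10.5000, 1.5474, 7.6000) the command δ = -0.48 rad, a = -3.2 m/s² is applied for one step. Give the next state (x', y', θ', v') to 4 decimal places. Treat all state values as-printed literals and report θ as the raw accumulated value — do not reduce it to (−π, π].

(7.0356, -8.9804, 1.2177, 6.9600)

x' = 7.0000 + 7.6000·cos(1.5474)·0.2 = 7.0356
y' = -10.5000 + 7.6000·sin(1.5474)·0.2 = -8.9804
θ' = 1.5474 + (7.6000/2.4)·tan(-0.48)·0.2 = 1.2177
v' = 7.6000 − 3.2000·0.2 = 6.9600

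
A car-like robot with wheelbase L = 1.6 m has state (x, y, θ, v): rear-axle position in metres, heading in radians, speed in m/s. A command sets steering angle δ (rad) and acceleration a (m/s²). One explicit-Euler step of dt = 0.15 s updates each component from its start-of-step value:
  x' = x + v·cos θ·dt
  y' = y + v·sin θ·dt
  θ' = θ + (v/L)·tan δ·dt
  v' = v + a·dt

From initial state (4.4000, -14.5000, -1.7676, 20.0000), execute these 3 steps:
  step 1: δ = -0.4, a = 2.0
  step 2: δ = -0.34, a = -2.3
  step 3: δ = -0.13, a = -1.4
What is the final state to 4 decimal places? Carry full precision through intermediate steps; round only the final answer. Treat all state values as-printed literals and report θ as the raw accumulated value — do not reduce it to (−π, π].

(-1.7121, -18.8392, -3.4781, 19.7450)

after step 1 (δ=-0.4, a=2.0): (3.813393, -17.442090, -2.560337, 20.300000)
after step 2 (δ=-0.34, a=-2.3): (1.268461, -19.114019, -3.233543, 19.955000)
after step 3 (δ=-0.13, a=-1.4): (-1.712144, -18.839177, -3.478124, 19.745000)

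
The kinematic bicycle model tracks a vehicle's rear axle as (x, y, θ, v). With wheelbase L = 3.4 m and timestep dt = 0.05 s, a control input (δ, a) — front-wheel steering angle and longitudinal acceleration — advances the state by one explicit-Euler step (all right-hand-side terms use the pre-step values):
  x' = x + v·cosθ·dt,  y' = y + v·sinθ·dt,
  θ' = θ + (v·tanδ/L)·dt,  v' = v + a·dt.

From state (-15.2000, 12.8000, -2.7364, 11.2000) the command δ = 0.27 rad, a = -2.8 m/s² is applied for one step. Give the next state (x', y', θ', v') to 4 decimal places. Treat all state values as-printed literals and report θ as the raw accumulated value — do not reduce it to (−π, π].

(-15.7147, 12.5793, -2.6908, 11.0600)

x' = -15.2000 + 11.2000·cos(-2.7364)·0.05 = -15.7147
y' = 12.8000 + 11.2000·sin(-2.7364)·0.05 = 12.5793
θ' = -2.7364 + (11.2000/3.4)·tan(0.27)·0.05 = -2.6908
v' = 11.2000 − 2.8000·0.05 = 11.0600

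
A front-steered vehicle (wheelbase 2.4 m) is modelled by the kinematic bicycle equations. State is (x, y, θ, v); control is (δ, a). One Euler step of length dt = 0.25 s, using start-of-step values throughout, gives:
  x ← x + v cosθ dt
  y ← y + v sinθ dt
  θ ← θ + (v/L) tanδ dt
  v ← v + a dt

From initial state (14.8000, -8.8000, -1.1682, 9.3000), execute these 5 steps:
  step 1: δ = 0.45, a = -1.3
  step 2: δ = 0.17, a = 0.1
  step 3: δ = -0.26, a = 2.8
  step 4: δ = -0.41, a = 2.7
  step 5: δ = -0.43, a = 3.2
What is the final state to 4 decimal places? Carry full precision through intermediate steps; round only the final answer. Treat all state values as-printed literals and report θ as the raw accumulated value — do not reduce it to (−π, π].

after step 1 (δ=0.45, a=-1.3): (15.710955, -10.939109, -0.700240, 8.975000)
after step 2 (δ=0.17, a=0.1): (17.426722, -12.384985, -0.539759, 9.000000)
after step 3 (δ=-0.26, a=2.8): (19.356845, -13.541326, -0.789154, 9.700000)
after step 4 (δ=-0.41, a=2.7): (21.065126, -15.262489, -1.228313, 10.375000)
after step 5 (δ=-0.43, a=3.2): (21.936178, -17.705603, -1.723958, 11.175000)

(21.9362, -17.7056, -1.7240, 11.1750)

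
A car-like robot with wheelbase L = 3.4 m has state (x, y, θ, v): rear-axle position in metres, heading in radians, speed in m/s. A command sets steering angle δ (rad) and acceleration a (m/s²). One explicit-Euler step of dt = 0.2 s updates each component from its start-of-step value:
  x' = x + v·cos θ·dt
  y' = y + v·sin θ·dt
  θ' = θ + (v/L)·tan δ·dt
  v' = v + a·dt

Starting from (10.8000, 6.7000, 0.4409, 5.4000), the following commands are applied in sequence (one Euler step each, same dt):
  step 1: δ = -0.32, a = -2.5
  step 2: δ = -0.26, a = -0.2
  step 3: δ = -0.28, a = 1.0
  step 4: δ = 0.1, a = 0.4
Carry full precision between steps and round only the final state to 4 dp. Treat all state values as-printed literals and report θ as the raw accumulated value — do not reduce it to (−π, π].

after step 1 (δ=-0.32, a=-2.5): (11.776717, 7.160894, 0.335635, 4.900000)
after step 2 (δ=-0.26, a=-0.2): (12.702035, 7.483675, 0.258958, 4.860000)
after step 3 (δ=-0.28, a=1.0): (13.641626, 7.732579, 0.176752, 5.060000)
after step 4 (δ=0.1, a=0.4): (14.637859, 7.910522, 0.206616, 5.140000)

(14.6379, 7.9105, 0.2066, 5.1400)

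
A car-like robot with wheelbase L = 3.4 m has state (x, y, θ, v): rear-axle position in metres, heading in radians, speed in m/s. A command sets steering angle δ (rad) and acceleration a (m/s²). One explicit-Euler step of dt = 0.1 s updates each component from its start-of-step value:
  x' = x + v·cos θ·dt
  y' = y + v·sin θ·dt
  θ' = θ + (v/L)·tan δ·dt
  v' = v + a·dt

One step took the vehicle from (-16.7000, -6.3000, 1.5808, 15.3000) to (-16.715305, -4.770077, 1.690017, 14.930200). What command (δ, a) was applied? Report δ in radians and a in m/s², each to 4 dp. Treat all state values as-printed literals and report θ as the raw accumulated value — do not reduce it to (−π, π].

a = (v'−v)/dt = (-0.369800)/0.1 = -3.6980
Δθ = θ'−θ = 0.109217;  (v·dt/L) = 15.3000·0.1/3.4 = 0.450000
tan δ = Δθ·L/(v·dt) = 0.242704  →  δ = 0.2381

δ = 0.2381, a = -3.6980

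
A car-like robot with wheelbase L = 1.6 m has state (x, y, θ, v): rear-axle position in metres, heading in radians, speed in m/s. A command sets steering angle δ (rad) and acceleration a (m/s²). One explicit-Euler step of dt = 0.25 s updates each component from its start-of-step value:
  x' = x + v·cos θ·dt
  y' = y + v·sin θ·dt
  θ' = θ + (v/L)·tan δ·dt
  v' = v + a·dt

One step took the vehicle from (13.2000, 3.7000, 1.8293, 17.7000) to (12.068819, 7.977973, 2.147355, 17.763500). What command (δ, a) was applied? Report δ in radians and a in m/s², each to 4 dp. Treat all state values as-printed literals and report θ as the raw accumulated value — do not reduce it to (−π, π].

δ = 0.1145, a = 0.2540

a = (v'−v)/dt = (0.063500)/0.25 = 0.2540
Δθ = θ'−θ = 0.318055;  (v·dt/L) = 17.7000·0.25/1.6 = 2.765625
tan δ = Δθ·L/(v·dt) = 0.115003  →  δ = 0.1145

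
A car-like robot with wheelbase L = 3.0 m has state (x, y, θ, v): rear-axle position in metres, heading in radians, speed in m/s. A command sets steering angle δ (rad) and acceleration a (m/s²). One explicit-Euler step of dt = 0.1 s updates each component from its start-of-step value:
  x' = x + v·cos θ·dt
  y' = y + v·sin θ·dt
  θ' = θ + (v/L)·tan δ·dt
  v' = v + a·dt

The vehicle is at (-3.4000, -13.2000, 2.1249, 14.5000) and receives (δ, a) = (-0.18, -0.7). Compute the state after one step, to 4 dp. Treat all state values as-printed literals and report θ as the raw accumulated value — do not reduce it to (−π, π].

(-4.1630, -11.9670, 2.0369, 14.4300)

x' = -3.4000 + 14.5000·cos(2.1249)·0.1 = -4.1630
y' = -13.2000 + 14.5000·sin(2.1249)·0.1 = -11.9670
θ' = 2.1249 + (14.5000/3.0)·tan(-0.18)·0.1 = 2.0369
v' = 14.5000 − 0.7000·0.1 = 14.4300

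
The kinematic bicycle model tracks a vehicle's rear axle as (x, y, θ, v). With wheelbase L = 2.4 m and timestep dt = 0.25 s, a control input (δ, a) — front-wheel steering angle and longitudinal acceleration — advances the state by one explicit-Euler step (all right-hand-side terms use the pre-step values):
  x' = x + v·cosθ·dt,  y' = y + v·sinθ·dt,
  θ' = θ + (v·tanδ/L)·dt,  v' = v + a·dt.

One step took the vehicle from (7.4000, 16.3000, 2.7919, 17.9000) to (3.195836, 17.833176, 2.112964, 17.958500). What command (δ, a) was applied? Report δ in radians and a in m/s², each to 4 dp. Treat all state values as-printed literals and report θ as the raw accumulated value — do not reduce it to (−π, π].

a = (v'−v)/dt = (0.058500)/0.25 = 0.2340
Δθ = θ'−θ = -0.678936;  (v·dt/L) = 17.9000·0.25/2.4 = 1.864583
tan δ = Δθ·L/(v·dt) = -0.364122  →  δ = -0.3492

δ = -0.3492, a = 0.2340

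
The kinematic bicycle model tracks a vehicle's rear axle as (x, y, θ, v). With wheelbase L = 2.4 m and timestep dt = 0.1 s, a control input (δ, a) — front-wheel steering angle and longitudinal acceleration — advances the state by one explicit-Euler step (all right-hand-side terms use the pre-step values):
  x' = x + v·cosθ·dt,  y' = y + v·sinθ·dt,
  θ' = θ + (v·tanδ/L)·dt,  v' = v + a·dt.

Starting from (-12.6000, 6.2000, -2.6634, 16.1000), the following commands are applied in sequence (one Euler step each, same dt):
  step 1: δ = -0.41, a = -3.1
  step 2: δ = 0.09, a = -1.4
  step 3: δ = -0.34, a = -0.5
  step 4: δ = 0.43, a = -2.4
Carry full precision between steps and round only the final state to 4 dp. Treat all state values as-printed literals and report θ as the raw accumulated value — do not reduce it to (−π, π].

after step 1 (δ=-0.41, a=-3.1): (-14.029403, 5.459118, -2.954965, 15.790000)
after step 2 (δ=0.09, a=-1.4): (-15.580985, 5.166140, -2.895592, 15.650000)
after step 3 (δ=-0.34, a=-0.5): (-17.098869, 4.785021, -3.126258, 15.600000)
after step 4 (δ=0.43, a=-2.4): (-18.658686, 4.761100, -2.828154, 15.360000)

(-18.6587, 4.7611, -2.8282, 15.3600)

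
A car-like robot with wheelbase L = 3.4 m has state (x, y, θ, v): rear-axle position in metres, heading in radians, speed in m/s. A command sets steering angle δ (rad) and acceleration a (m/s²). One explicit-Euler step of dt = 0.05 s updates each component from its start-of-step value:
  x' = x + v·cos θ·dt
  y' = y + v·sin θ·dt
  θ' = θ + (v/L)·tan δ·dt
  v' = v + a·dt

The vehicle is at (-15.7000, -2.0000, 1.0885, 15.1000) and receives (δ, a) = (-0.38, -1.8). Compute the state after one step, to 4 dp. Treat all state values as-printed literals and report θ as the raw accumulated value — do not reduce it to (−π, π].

x' = -15.7000 + 15.1000·cos(1.0885)·0.05 = -15.3498
y' = -2.0000 + 15.1000·sin(1.0885)·0.05 = -1.3311
θ' = 1.0885 + (15.1000/3.4)·tan(-0.38)·0.05 = 0.9998
v' = 15.1000 − 1.8000·0.05 = 15.0100

(-15.3498, -1.3311, 0.9998, 15.0100)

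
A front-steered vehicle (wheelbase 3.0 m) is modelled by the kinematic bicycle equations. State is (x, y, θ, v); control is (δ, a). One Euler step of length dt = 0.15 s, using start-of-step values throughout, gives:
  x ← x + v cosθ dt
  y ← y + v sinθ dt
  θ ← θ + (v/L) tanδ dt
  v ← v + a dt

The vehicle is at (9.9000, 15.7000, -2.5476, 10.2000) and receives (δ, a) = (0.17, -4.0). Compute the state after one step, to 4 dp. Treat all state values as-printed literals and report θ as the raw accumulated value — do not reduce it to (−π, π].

(8.6321, 14.8437, -2.4601, 9.6000)

x' = 9.9000 + 10.2000·cos(-2.5476)·0.15 = 8.6321
y' = 15.7000 + 10.2000·sin(-2.5476)·0.15 = 14.8437
θ' = -2.5476 + (10.2000/3.0)·tan(0.17)·0.15 = -2.4601
v' = 10.2000 − 4.0000·0.15 = 9.6000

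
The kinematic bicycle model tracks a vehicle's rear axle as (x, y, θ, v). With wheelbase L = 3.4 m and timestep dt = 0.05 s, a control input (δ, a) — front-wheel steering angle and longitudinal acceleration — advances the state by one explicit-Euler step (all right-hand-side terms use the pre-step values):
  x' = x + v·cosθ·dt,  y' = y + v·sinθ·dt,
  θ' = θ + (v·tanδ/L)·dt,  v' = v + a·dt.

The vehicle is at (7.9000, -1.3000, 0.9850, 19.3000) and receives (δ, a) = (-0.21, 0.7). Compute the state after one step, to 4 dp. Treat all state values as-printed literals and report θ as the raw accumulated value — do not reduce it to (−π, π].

x' = 7.9000 + 19.3000·cos(0.9850)·0.05 = 8.4335
y' = -1.3000 + 19.3000·sin(0.9850)·0.05 = -0.4959
θ' = 0.9850 + (19.3000/3.4)·tan(-0.21)·0.05 = 0.9245
v' = 19.3000 + 0.7000·0.05 = 19.3350

(8.4335, -0.4959, 0.9245, 19.3350)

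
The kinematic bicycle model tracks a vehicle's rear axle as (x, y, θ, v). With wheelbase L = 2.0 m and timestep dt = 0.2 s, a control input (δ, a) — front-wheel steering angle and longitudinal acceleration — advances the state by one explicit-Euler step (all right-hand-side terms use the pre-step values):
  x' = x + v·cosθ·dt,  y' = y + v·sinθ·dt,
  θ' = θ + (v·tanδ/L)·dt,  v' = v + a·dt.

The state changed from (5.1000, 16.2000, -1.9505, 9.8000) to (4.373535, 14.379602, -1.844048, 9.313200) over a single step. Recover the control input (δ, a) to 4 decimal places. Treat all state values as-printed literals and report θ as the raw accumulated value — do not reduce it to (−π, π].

a = (v'−v)/dt = (-0.486800)/0.2 = -2.4340
Δθ = θ'−θ = 0.106452;  (v·dt/L) = 9.8000·0.2/2.0 = 0.980000
tan δ = Δθ·L/(v·dt) = 0.108624  →  δ = 0.1082

δ = 0.1082, a = -2.4340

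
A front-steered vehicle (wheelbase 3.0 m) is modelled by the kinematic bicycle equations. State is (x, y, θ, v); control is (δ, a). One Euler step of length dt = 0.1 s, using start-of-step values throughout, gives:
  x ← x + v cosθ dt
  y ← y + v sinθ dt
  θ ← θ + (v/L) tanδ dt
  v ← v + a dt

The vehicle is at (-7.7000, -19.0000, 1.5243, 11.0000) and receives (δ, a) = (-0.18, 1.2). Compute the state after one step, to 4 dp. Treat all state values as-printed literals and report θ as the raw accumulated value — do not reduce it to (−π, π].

(-7.6489, -17.9012, 1.4576, 11.1200)

x' = -7.7000 + 11.0000·cos(1.5243)·0.1 = -7.6489
y' = -19.0000 + 11.0000·sin(1.5243)·0.1 = -17.9012
θ' = 1.5243 + (11.0000/3.0)·tan(-0.18)·0.1 = 1.4576
v' = 11.0000 + 1.2000·0.1 = 11.1200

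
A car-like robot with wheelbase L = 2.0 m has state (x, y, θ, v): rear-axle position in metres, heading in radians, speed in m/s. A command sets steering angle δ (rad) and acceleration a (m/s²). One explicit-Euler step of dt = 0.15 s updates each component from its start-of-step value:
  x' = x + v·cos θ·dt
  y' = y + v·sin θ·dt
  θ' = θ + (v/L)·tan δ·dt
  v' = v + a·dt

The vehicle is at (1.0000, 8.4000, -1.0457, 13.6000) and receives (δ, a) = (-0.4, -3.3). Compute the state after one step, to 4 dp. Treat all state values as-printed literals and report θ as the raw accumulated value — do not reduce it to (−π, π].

(2.0226, 6.6348, -1.4769, 13.1050)

x' = 1.0000 + 13.6000·cos(-1.0457)·0.15 = 2.0226
y' = 8.4000 + 13.6000·sin(-1.0457)·0.15 = 6.6348
θ' = -1.0457 + (13.6000/2.0)·tan(-0.4)·0.15 = -1.4769
v' = 13.6000 − 3.3000·0.15 = 13.1050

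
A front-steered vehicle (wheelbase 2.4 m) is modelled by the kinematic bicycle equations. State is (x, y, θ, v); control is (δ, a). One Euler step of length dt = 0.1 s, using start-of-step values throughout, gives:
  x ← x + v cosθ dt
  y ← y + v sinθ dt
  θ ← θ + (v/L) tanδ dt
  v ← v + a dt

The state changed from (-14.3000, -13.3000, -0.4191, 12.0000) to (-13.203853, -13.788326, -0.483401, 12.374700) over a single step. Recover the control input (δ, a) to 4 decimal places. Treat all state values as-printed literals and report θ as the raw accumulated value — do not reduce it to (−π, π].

δ = -0.1279, a = 3.7470

a = (v'−v)/dt = (0.374700)/0.1 = 3.7470
Δθ = θ'−θ = -0.064301;  (v·dt/L) = 12.0000·0.1/2.4 = 0.500000
tan δ = Δθ·L/(v·dt) = -0.128602  →  δ = -0.1279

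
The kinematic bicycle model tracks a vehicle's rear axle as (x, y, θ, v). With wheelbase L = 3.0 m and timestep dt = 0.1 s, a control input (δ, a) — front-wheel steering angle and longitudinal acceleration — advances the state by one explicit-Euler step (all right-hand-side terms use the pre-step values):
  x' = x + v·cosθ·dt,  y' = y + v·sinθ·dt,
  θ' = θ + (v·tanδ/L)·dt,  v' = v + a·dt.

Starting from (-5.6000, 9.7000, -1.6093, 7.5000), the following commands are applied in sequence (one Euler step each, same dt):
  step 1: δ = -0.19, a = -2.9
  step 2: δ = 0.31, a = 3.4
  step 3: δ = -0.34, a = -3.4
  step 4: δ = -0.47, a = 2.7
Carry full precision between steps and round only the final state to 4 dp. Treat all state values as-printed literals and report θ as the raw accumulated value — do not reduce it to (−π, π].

(-5.7695, 6.7598, -1.7915, 7.4800)

after step 1 (δ=-0.19, a=-2.9): (-5.628871, 8.950556, -1.657380, 7.210000)
after step 2 (δ=0.31, a=3.4): (-5.691219, 8.232257, -1.580395, 7.550000)
after step 3 (δ=-0.34, a=-3.4): (-5.698466, 7.477292, -1.669418, 7.210000)
after step 4 (δ=-0.47, a=2.7): (-5.769457, 6.759795, -1.791500, 7.480000)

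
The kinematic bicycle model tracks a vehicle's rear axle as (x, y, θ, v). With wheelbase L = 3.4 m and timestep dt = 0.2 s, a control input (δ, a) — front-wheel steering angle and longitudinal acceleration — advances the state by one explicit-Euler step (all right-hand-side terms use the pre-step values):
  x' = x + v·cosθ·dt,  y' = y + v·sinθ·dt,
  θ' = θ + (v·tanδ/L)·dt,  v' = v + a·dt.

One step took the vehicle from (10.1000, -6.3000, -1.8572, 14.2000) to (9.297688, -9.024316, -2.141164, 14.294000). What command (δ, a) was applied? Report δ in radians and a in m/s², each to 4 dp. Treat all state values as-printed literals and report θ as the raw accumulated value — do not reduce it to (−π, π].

a = (v'−v)/dt = (0.094000)/0.2 = 0.4700
Δθ = θ'−θ = -0.283964;  (v·dt/L) = 14.2000·0.2/3.4 = 0.835294
tan δ = Δθ·L/(v·dt) = -0.339957  →  δ = -0.3277

δ = -0.3277, a = 0.4700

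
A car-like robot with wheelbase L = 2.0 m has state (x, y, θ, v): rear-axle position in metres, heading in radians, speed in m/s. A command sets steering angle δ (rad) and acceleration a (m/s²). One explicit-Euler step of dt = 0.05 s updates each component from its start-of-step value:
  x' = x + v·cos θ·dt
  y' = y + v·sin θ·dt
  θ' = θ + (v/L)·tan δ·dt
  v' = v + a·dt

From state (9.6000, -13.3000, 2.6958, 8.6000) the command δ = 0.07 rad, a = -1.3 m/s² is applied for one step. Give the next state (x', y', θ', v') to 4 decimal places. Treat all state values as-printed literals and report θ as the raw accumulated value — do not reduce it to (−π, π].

(9.2120, -13.1146, 2.7109, 8.5350)

x' = 9.6000 + 8.6000·cos(2.6958)·0.05 = 9.2120
y' = -13.3000 + 8.6000·sin(2.6958)·0.05 = -13.1146
θ' = 2.6958 + (8.6000/2.0)·tan(0.07)·0.05 = 2.7109
v' = 8.6000 − 1.3000·0.05 = 8.5350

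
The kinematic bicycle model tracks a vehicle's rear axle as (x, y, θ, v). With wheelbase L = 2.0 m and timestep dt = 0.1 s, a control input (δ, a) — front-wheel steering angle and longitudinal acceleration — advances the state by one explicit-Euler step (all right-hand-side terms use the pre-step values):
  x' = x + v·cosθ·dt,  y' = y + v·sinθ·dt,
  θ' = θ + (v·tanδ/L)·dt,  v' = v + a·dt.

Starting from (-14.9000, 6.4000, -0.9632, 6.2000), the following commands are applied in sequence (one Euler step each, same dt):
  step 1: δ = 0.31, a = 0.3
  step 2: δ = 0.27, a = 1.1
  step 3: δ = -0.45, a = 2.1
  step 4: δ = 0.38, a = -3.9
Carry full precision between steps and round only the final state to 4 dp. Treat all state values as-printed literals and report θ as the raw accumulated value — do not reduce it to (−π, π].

after step 1 (δ=0.31, a=0.3): (-14.546045, 5.890966, -0.863898, 6.230000)
after step 2 (δ=0.27, a=1.1): (-14.141420, 5.417249, -0.777688, 6.340000)
after step 3 (δ=-0.45, a=2.1): (-13.689671, 4.972413, -0.930817, 6.550000)
after step 4 (δ=0.38, a=-3.9): (-13.298519, 4.447032, -0.800009, 6.160000)

(-13.2985, 4.4470, -0.8000, 6.1600)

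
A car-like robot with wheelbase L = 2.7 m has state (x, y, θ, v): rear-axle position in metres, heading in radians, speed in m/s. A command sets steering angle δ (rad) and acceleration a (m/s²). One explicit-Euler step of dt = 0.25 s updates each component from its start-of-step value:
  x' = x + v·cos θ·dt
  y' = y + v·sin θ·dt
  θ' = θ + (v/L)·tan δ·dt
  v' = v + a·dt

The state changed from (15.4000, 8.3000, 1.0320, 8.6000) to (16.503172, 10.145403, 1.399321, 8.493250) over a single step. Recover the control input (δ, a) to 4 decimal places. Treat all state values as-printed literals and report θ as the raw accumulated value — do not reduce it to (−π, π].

δ = 0.4322, a = -0.4270

a = (v'−v)/dt = (-0.106750)/0.25 = -0.4270
Δθ = θ'−θ = 0.367321;  (v·dt/L) = 8.6000·0.25/2.7 = 0.796296
tan δ = Δθ·L/(v·dt) = 0.461287  →  δ = 0.4322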